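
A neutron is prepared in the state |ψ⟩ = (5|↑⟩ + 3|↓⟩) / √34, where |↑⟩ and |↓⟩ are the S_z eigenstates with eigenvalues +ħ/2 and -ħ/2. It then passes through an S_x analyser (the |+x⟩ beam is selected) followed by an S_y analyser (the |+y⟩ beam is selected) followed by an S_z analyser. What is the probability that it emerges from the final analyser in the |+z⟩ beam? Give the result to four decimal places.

First analyser (S_x): P(|+x⟩) = |⟨+x|ψ⟩|² = 64/68.
After stage 1 the state is |+x⟩; P(|+y⟩) = |⟨+y|+x⟩|² = 1/2.
After stage 2 the state is |+y⟩; P(|+z⟩) = |⟨+z|+y⟩|² = 1/2.
Joint probability = 64/68 × 1/2 × 1/2 = 0.2353.

0.2353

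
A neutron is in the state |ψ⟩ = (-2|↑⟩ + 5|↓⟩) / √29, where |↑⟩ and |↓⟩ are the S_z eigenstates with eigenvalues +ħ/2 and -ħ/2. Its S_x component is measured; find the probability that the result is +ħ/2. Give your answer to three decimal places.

0.155

|+x⟩ = (|↑⟩ + |↓⟩)/√2, so ⟨+x|ψ⟩ = (3) / (√2·√29).
P = |3|² / 58 = 9/58.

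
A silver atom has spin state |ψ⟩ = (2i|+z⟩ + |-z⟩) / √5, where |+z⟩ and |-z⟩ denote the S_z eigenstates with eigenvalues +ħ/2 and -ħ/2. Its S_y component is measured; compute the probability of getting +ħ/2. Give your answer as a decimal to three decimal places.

|+y⟩ = (|+z⟩ + i|-z⟩)/√2, so ⟨+y|ψ⟩ = (i) / (√2·√5).
P = |i|² / 10 = 1/10.

0.100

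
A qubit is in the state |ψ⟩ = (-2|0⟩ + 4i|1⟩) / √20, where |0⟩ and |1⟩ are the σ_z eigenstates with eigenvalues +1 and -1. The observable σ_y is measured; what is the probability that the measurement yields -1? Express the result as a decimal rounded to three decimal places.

0.900

|-y⟩ = (|0⟩ - i|1⟩)/√2, so ⟨-y|ψ⟩ = (-6) / (√2·√20).
P = |-6|² / 40 = 36/40.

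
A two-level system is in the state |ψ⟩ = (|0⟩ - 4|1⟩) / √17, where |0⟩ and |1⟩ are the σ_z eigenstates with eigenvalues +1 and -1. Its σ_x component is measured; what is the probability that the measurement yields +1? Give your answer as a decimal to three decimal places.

0.265

|+x⟩ = (|0⟩ + |1⟩)/√2, so ⟨+x|ψ⟩ = (-3) / (√2·√17).
P = |-3|² / 34 = 9/34.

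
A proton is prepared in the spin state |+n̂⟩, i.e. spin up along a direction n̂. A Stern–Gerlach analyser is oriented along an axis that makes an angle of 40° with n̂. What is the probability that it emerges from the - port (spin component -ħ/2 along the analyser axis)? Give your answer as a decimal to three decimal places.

For spin-½, the probability of finding spin-up along an axis at angle θ to the initial spin direction is cos²(θ/2); spin-down is sin²(θ/2).
θ = 40°, so P = sin²(20°) ≈ 0.117.

0.117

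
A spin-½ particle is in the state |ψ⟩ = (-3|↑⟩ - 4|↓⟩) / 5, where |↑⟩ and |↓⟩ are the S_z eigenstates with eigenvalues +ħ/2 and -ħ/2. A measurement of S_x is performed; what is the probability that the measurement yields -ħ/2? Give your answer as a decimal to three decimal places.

|-x⟩ = (|↑⟩ - |↓⟩)/√2, so ⟨-x|ψ⟩ = (1) / (√2·5).
P = |1|² / 50 = 1/50.

0.020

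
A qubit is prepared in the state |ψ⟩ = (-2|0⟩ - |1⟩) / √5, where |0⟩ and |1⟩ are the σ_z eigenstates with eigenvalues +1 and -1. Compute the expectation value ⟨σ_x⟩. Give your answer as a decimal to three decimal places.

0.800

⟨σ_x⟩ = 2 Re(a* b)/(|a|²+|b|²) with a = -2, b = -1.
a* b = 2, so ⟨σ_x⟩ = 4/5.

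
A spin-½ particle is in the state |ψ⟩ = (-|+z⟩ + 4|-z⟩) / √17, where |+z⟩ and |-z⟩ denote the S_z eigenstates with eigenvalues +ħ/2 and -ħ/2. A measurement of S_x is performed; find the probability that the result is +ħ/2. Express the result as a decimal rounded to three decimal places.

|+x⟩ = (|+z⟩ + |-z⟩)/√2, so ⟨+x|ψ⟩ = (3) / (√2·√17).
P = |3|² / 34 = 9/34.

0.265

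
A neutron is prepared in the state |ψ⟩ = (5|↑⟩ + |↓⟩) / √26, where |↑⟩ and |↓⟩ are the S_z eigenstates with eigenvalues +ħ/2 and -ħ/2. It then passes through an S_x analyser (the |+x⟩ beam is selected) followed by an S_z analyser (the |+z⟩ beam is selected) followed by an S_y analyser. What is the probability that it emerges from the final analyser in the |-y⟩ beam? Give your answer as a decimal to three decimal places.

0.173

First analyser (S_x): P(|+x⟩) = |⟨+x|ψ⟩|² = 36/52.
After stage 1 the state is |+x⟩; P(|+z⟩) = |⟨+z|+x⟩|² = 1/2.
After stage 2 the state is |+z⟩; P(|-y⟩) = |⟨-y|+z⟩|² = 1/2.
Joint probability = 36/52 × 1/2 × 1/2 = 0.173.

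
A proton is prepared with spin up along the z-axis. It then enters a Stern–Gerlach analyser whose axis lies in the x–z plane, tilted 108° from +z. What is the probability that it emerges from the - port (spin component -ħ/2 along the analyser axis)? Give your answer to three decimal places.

0.655

For spin-½, the probability of finding spin-up along an axis at angle θ to the initial spin direction is cos²(θ/2); spin-down is sin²(θ/2).
θ = 108°, so P = sin²(54°) ≈ 0.655.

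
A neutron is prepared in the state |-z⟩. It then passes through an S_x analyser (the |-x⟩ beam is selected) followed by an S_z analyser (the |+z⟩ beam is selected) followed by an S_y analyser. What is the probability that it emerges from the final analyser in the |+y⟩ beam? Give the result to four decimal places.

First analyser (S_x): from |-z⟩, P(|-x⟩) = 1/2.
After stage 1 the state is |-x⟩; P(|+z⟩) = |⟨+z|-x⟩|² = 1/2.
After stage 2 the state is |+z⟩; P(|+y⟩) = |⟨+y|+z⟩|² = 1/2.
Joint probability = 1/2 × 1/2 × 1/2 = 0.1250.

0.1250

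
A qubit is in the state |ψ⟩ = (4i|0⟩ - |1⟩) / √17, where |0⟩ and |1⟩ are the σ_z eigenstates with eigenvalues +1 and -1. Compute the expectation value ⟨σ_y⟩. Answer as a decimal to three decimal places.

⟨σ_y⟩ = 2 Im(a* b)/(|a|²+|b|²) with a = 4i, b = -1.
a* b = 4i, so ⟨σ_y⟩ = 8/17.

0.471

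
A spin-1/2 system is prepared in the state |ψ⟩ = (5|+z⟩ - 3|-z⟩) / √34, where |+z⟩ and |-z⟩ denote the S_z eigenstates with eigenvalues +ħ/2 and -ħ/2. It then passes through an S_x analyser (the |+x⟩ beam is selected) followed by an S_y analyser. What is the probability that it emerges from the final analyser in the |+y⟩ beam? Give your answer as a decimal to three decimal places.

First analyser (S_x): P(|+x⟩) = |⟨+x|ψ⟩|² = 4/68.
After stage 1 the state is |+x⟩; P(|+y⟩) = |⟨+y|+x⟩|² = 1/2.
Joint probability = 4/68 × 1/2 = 0.029.

0.029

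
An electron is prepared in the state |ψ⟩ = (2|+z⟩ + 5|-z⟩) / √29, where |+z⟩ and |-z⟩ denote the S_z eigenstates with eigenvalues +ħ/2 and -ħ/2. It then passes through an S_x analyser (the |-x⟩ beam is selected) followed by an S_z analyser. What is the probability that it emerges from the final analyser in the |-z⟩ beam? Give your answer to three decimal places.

0.078

First analyser (S_x): P(|-x⟩) = |⟨-x|ψ⟩|² = 9/58.
After stage 1 the state is |-x⟩; P(|-z⟩) = |⟨-z|-x⟩|² = 1/2.
Joint probability = 9/58 × 1/2 = 0.078.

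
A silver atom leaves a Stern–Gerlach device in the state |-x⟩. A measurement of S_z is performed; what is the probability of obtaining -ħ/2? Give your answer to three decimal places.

In the S_z basis, |-x⟩ = (|+z⟩ - |-z⟩)/√2 and |-z⟩ = |-z⟩.
|⟨-z|-x⟩|² = 1/2.

0.500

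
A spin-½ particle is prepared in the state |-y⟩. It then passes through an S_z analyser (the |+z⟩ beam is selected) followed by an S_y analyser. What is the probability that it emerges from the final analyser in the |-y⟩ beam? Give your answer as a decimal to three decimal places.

0.250

First analyser (S_z): from |-y⟩, P(|+z⟩) = 1/2.
After stage 1 the state is |+z⟩; P(|-y⟩) = |⟨-y|+z⟩|² = 1/2.
Joint probability = 1/2 × 1/2 = 0.250.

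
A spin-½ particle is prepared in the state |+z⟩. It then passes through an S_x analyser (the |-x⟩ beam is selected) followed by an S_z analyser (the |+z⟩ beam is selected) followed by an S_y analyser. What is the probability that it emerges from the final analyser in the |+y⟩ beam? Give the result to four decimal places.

0.1250

First analyser (S_x): from |+z⟩, P(|-x⟩) = 1/2.
After stage 1 the state is |-x⟩; P(|+z⟩) = |⟨+z|-x⟩|² = 1/2.
After stage 2 the state is |+z⟩; P(|+y⟩) = |⟨+y|+z⟩|² = 1/2.
Joint probability = 1/2 × 1/2 × 1/2 = 0.1250.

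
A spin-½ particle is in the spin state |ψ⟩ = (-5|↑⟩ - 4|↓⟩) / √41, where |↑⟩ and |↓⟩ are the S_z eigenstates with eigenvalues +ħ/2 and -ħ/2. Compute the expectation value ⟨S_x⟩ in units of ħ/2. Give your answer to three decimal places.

0.976

⟨σ_x⟩ = 2 Re(a* b)/(|a|²+|b|²) with a = -5, b = -4.
a* b = 20, so ⟨σ_x⟩ = 40/41.
⟨S_x⟩ = (ħ/2)·⟨σ_x⟩.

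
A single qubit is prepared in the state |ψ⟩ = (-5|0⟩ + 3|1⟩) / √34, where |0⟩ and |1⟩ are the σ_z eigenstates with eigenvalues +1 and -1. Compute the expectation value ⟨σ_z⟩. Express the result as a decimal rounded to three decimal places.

⟨σ_z⟩ = |a|² - |b|² divided by |a|²+|b|², with a, b the |0⟩, |1⟩ amplitudes.
= (25 - 9)/34 = 16/34.

0.471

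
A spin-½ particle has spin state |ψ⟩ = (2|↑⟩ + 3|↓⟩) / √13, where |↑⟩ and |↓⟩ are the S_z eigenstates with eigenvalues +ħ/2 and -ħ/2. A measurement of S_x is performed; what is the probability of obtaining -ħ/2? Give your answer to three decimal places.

|-x⟩ = (|↑⟩ - |↓⟩)/√2, so ⟨-x|ψ⟩ = (-1) / (√2·√13).
P = |-1|² / 26 = 1/26.

0.038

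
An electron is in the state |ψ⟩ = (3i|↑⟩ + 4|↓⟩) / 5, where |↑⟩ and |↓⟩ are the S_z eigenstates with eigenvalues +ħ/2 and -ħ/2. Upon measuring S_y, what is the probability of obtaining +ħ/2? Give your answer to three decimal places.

|+y⟩ = (|↑⟩ + i|↓⟩)/√2, so ⟨+y|ψ⟩ = (-i) / (√2·5).
P = |-i|² / 50 = 1/50.

0.020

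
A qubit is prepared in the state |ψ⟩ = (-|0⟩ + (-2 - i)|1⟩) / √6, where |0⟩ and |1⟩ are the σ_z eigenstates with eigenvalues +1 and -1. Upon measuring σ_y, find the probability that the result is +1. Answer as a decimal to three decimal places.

0.667

|+y⟩ = (|0⟩ + i|1⟩)/√2, so ⟨+y|ψ⟩ = (-2 + 2i) / (√2·√6).
P = |-2 + 2i|² / 12 = 8/12.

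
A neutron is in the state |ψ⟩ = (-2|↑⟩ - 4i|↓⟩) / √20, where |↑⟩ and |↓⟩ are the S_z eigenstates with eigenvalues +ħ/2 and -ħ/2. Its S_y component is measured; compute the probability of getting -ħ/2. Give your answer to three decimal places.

|-y⟩ = (|↑⟩ - i|↓⟩)/√2, so ⟨-y|ψ⟩ = (2) / (√2·√20).
P = |2|² / 40 = 4/40.

0.100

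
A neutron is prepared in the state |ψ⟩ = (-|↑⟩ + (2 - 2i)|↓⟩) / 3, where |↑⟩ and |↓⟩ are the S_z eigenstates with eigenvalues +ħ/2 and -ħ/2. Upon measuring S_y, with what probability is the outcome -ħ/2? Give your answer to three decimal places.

|-y⟩ = (|↑⟩ - i|↓⟩)/√2, so ⟨-y|ψ⟩ = (1 + 2i) / (√2·3).
P = |1 + 2i|² / 18 = 5/18.

0.278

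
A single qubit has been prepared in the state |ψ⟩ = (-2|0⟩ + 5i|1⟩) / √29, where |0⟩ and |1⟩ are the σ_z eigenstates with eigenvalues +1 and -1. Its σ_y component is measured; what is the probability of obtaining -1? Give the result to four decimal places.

|-y⟩ = (|0⟩ - i|1⟩)/√2, so ⟨-y|ψ⟩ = (-7) / (√2·√29).
P = |-7|² / 58 = 49/58.

0.8448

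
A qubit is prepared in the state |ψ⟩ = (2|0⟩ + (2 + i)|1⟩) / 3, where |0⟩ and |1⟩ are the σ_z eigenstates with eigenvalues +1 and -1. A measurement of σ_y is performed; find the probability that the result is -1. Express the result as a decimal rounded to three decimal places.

0.278

|-y⟩ = (|0⟩ - i|1⟩)/√2, so ⟨-y|ψ⟩ = (1 + 2i) / (√2·3).
P = |1 + 2i|² / 18 = 5/18.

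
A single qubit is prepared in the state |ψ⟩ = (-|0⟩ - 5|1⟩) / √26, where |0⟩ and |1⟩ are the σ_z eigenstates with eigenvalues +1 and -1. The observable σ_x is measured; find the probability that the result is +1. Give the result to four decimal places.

|+x⟩ = (|0⟩ + |1⟩)/√2, so ⟨+x|ψ⟩ = (-6) / (√2·√26).
P = |-6|² / 52 = 36/52.

0.6923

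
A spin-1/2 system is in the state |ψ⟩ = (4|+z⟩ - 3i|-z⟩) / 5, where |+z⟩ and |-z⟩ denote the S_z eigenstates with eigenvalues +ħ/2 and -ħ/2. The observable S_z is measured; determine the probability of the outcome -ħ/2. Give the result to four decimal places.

The -ħ/2 outcome corresponds to |-z⟩. Its amplitude in |ψ⟩ is -3i/5.
P = |-3i|² / 25 = 9/25.

0.3600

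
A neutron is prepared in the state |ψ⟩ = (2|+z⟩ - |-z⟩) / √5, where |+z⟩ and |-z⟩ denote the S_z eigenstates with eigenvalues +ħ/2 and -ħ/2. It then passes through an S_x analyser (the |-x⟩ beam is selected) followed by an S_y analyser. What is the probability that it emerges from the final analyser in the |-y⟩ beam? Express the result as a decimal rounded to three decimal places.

0.450

First analyser (S_x): P(|-x⟩) = |⟨-x|ψ⟩|² = 9/10.
After stage 1 the state is |-x⟩; P(|-y⟩) = |⟨-y|-x⟩|² = 1/2.
Joint probability = 9/10 × 1/2 = 0.450.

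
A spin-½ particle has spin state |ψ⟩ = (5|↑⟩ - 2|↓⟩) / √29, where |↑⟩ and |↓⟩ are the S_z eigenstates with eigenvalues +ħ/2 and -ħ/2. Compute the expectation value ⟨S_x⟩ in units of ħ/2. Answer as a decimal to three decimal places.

-0.690

⟨σ_x⟩ = 2 Re(a* b)/(|a|²+|b|²) with a = 5, b = -2.
a* b = -10, so ⟨σ_x⟩ = -20/29.
⟨S_x⟩ = (ħ/2)·⟨σ_x⟩.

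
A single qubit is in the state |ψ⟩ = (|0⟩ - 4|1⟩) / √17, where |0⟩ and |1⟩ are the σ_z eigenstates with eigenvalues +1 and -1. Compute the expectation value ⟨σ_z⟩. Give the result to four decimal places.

⟨σ_z⟩ = |a|² - |b|² divided by |a|²+|b|², with a, b the |0⟩, |1⟩ amplitudes.
= (1 - 16)/17 = -15/17.

-0.8824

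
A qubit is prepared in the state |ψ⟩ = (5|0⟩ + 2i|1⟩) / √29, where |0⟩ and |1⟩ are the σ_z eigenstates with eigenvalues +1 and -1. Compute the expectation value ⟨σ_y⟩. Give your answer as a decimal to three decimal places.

⟨σ_y⟩ = 2 Im(a* b)/(|a|²+|b|²) with a = 5, b = 2i.
a* b = 10i, so ⟨σ_y⟩ = 20/29.

0.690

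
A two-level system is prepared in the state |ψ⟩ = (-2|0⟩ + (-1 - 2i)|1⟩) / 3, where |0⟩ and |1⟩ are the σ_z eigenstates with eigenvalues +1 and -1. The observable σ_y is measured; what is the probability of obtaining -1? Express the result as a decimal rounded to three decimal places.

|-y⟩ = (|0⟩ - i|1⟩)/√2, so ⟨-y|ψ⟩ = (-i) / (√2·3).
P = |-i|² / 18 = 1/18.

0.056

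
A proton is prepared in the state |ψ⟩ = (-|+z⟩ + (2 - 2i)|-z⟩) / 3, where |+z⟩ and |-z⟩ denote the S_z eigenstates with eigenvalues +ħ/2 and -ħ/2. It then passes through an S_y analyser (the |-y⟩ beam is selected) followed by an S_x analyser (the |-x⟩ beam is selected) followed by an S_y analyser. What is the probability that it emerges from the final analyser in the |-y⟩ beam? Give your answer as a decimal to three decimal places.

First analyser (S_y): P(|-y⟩) = |⟨-y|ψ⟩|² = 5/18.
After stage 1 the state is |-y⟩; P(|-x⟩) = |⟨-x|-y⟩|² = 1/2.
After stage 2 the state is |-x⟩; P(|-y⟩) = |⟨-y|-x⟩|² = 1/2.
Joint probability = 5/18 × 1/2 × 1/2 = 0.069.

0.069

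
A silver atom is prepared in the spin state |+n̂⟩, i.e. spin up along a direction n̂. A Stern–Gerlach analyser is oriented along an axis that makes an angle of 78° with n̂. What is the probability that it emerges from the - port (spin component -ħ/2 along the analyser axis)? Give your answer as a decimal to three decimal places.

For spin-½, the probability of finding spin-up along an axis at angle θ to the initial spin direction is cos²(θ/2); spin-down is sin²(θ/2).
θ = 78°, so P = sin²(39°) ≈ 0.396.

0.396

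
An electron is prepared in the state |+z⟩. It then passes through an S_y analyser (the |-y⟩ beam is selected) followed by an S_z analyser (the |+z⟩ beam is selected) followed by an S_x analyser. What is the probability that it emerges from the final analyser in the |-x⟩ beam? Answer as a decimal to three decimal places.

0.125

First analyser (S_y): from |+z⟩, P(|-y⟩) = 1/2.
After stage 1 the state is |-y⟩; P(|+z⟩) = |⟨+z|-y⟩|² = 1/2.
After stage 2 the state is |+z⟩; P(|-x⟩) = |⟨-x|+z⟩|² = 1/2.
Joint probability = 1/2 × 1/2 × 1/2 = 0.125.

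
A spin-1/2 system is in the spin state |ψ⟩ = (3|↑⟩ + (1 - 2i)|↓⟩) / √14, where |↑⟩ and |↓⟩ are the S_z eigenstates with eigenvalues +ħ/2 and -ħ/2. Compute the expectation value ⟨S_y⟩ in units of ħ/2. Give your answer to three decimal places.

⟨σ_y⟩ = 2 Im(a* b)/(|a|²+|b|²) with a = 3, b = (1 - 2i).
a* b = (3 - 6i), so ⟨σ_y⟩ = -12/14.
⟨S_y⟩ = (ħ/2)·⟨σ_y⟩.

-0.857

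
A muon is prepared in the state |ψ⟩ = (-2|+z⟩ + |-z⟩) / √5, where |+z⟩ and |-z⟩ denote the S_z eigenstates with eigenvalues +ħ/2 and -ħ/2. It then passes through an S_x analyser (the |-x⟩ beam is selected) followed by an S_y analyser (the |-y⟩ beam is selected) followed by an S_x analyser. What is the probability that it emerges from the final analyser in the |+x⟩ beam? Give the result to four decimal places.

First analyser (S_x): P(|-x⟩) = |⟨-x|ψ⟩|² = 9/10.
After stage 1 the state is |-x⟩; P(|-y⟩) = |⟨-y|-x⟩|² = 1/2.
After stage 2 the state is |-y⟩; P(|+x⟩) = |⟨+x|-y⟩|² = 1/2.
Joint probability = 9/10 × 1/2 × 1/2 = 0.2250.

0.2250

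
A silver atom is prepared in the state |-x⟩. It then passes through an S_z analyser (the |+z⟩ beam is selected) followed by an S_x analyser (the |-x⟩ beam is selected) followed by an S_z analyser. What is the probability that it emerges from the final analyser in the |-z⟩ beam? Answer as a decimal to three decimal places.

First analyser (S_z): from |-x⟩, P(|+z⟩) = 1/2.
After stage 1 the state is |+z⟩; P(|-x⟩) = |⟨-x|+z⟩|² = 1/2.
After stage 2 the state is |-x⟩; P(|-z⟩) = |⟨-z|-x⟩|² = 1/2.
Joint probability = 1/2 × 1/2 × 1/2 = 0.125.

0.125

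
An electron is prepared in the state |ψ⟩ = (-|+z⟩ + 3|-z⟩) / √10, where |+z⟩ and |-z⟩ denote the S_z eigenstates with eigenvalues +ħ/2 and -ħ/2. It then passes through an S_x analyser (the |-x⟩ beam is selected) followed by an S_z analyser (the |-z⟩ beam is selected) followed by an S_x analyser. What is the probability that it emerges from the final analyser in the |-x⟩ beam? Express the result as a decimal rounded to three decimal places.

0.200

First analyser (S_x): P(|-x⟩) = |⟨-x|ψ⟩|² = 16/20.
After stage 1 the state is |-x⟩; P(|-z⟩) = |⟨-z|-x⟩|² = 1/2.
After stage 2 the state is |-z⟩; P(|-x⟩) = |⟨-x|-z⟩|² = 1/2.
Joint probability = 16/20 × 1/2 × 1/2 = 0.200.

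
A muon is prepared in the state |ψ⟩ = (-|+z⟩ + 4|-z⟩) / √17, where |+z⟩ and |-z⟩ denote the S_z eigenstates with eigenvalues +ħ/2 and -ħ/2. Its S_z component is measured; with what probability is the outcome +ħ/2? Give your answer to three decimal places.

The +ħ/2 outcome corresponds to |+z⟩. Its amplitude in |ψ⟩ is -1/√17.
P = |-1|² / 17 = 1/17.

0.059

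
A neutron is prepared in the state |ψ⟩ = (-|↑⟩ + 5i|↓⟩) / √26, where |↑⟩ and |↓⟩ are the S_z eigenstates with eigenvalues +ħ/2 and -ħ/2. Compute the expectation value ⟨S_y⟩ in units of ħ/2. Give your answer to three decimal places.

-0.385

⟨σ_y⟩ = 2 Im(a* b)/(|a|²+|b|²) with a = -1, b = 5i.
a* b = -5i, so ⟨σ_y⟩ = -10/26.
⟨S_y⟩ = (ħ/2)·⟨σ_y⟩.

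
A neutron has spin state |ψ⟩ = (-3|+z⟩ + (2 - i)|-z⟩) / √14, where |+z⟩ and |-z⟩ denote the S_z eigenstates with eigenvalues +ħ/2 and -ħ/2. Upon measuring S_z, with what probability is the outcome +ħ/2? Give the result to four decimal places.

0.6429

The +ħ/2 outcome corresponds to |+z⟩. Its amplitude in |ψ⟩ is -3/√14.
P = |-3|² / 14 = 9/14.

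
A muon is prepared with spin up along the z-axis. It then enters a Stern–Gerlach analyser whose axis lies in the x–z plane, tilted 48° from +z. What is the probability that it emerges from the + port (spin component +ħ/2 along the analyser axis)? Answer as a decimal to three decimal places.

For spin-½, the probability of finding spin-up along an axis at angle θ to the initial spin direction is cos²(θ/2); spin-down is sin²(θ/2).
θ = 48°, so P = cos²(24°) ≈ 0.835.

0.835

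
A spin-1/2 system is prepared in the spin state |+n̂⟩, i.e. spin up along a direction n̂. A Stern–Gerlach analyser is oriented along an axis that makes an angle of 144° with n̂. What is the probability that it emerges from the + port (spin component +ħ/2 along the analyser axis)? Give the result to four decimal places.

0.0955

For spin-½, the probability of finding spin-up along an axis at angle θ to the initial spin direction is cos²(θ/2); spin-down is sin²(θ/2).
θ = 144°, so P = cos²(72°) ≈ 0.0955.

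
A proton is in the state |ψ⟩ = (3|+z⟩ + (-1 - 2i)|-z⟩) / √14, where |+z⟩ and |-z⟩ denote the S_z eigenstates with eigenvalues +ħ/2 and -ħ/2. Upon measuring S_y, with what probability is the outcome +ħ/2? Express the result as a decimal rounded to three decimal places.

0.071

|+y⟩ = (|+z⟩ + i|-z⟩)/√2, so ⟨+y|ψ⟩ = (1 + i) / (√2·√14).
P = |1 + i|² / 28 = 2/28.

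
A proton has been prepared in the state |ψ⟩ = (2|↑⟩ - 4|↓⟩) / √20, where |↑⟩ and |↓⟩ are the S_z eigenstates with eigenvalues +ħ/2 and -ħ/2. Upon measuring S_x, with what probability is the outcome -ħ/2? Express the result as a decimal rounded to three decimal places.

|-x⟩ = (|↑⟩ - |↓⟩)/√2, so ⟨-x|ψ⟩ = (6) / (√2·√20).
P = |6|² / 40 = 36/40.

0.900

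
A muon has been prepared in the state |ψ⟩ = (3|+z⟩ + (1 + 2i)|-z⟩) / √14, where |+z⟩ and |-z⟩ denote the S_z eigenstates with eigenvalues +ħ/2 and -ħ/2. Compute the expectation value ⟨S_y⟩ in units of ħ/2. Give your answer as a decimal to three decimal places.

0.857

⟨σ_y⟩ = 2 Im(a* b)/(|a|²+|b|²) with a = 3, b = (1 + 2i).
a* b = (3 + 6i), so ⟨σ_y⟩ = 12/14.
⟨S_y⟩ = (ħ/2)·⟨σ_y⟩.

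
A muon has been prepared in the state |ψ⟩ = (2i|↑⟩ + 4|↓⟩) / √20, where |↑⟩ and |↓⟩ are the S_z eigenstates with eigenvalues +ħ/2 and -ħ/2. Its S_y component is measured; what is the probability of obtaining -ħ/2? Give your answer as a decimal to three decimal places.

|-y⟩ = (|↑⟩ - i|↓⟩)/√2, so ⟨-y|ψ⟩ = (6i) / (√2·√20).
P = |6i|² / 40 = 36/40.

0.900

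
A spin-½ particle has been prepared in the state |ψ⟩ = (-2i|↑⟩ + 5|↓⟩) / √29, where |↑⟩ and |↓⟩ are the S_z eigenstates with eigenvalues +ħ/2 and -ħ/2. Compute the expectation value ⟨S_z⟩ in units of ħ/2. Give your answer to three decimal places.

-0.724

⟨σ_z⟩ = |a|² - |b|² divided by |a|²+|b|², with a, b the |↑⟩, |↓⟩ amplitudes.
= (4 - 25)/29 = -21/29.
⟨S_z⟩ = (ħ/2)·⟨σ_z⟩.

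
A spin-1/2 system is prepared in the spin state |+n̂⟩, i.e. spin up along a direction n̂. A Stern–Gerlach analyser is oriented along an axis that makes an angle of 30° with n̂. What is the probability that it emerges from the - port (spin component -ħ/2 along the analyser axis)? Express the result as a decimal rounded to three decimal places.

For spin-½, the probability of finding spin-up along an axis at angle θ to the initial spin direction is cos²(θ/2); spin-down is sin²(θ/2).
θ = 30°, so P = sin²(15°) ≈ 0.067.

0.067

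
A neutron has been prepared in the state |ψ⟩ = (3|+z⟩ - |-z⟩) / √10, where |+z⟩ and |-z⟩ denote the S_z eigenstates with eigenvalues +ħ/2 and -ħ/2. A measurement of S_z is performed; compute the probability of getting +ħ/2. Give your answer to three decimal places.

The +ħ/2 outcome corresponds to |+z⟩. Its amplitude in |ψ⟩ is 3/√10.
P = |3|² / 10 = 9/10.

0.900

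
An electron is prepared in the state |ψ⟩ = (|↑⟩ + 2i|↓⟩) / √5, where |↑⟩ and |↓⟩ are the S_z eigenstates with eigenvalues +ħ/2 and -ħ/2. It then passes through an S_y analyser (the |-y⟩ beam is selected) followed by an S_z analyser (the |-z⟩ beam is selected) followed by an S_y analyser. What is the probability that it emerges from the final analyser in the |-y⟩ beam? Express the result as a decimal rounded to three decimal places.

0.025

First analyser (S_y): P(|-y⟩) = |⟨-y|ψ⟩|² = 1/10.
After stage 1 the state is |-y⟩; P(|-z⟩) = |⟨-z|-y⟩|² = 1/2.
After stage 2 the state is |-z⟩; P(|-y⟩) = |⟨-y|-z⟩|² = 1/2.
Joint probability = 1/10 × 1/2 × 1/2 = 0.025.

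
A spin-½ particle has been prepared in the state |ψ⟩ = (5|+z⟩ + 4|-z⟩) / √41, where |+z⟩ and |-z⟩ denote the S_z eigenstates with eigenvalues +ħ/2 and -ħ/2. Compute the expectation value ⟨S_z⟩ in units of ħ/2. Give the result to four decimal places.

⟨σ_z⟩ = |a|² - |b|² divided by |a|²+|b|², with a, b the |+z⟩, |-z⟩ amplitudes.
= (25 - 16)/41 = 9/41.
⟨S_z⟩ = (ħ/2)·⟨σ_z⟩.

0.2195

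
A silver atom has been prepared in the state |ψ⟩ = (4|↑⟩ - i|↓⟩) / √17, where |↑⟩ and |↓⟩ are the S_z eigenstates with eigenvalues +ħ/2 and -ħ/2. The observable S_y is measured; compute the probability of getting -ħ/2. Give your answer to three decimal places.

0.735

|-y⟩ = (|↑⟩ - i|↓⟩)/√2, so ⟨-y|ψ⟩ = (5) / (√2·√17).
P = |5|² / 34 = 25/34.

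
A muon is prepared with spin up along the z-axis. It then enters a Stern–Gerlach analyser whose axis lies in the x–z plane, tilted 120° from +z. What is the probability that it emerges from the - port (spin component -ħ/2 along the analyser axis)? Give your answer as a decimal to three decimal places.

0.750

For spin-½, the probability of finding spin-up along an axis at angle θ to the initial spin direction is cos²(θ/2); spin-down is sin²(θ/2).
θ = 120°, so P = sin²(60°) ≈ 0.750.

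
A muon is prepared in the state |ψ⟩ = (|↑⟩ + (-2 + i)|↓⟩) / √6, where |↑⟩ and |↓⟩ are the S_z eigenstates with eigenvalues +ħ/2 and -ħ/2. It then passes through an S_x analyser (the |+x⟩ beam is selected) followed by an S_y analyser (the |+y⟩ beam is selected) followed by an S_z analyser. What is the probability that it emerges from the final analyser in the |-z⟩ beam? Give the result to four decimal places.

0.0417

First analyser (S_x): P(|+x⟩) = |⟨+x|ψ⟩|² = 2/12.
After stage 1 the state is |+x⟩; P(|+y⟩) = |⟨+y|+x⟩|² = 1/2.
After stage 2 the state is |+y⟩; P(|-z⟩) = |⟨-z|+y⟩|² = 1/2.
Joint probability = 2/12 × 1/2 × 1/2 = 0.0417.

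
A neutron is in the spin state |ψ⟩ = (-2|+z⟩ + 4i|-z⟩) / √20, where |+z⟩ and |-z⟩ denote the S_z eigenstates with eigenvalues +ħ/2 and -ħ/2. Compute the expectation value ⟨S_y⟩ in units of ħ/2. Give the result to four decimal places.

⟨σ_y⟩ = 2 Im(a* b)/(|a|²+|b|²) with a = -2, b = 4i.
a* b = -8i, so ⟨σ_y⟩ = -16/20.
⟨S_y⟩ = (ħ/2)·⟨σ_y⟩.

-0.8000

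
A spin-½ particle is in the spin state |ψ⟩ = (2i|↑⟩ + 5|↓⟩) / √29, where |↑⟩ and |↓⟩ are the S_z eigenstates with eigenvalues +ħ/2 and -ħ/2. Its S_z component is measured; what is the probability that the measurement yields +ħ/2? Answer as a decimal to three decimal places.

The +ħ/2 outcome corresponds to |↑⟩. Its amplitude in |ψ⟩ is 2i/√29.
P = |2i|² / 29 = 4/29.

0.138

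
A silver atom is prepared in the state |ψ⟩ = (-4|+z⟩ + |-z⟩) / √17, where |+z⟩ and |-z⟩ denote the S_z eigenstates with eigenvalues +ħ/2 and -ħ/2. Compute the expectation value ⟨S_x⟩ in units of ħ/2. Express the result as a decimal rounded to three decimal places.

⟨σ_x⟩ = 2 Re(a* b)/(|a|²+|b|²) with a = -4, b = 1.
a* b = -4, so ⟨σ_x⟩ = -8/17.
⟨S_x⟩ = (ħ/2)·⟨σ_x⟩.

-0.471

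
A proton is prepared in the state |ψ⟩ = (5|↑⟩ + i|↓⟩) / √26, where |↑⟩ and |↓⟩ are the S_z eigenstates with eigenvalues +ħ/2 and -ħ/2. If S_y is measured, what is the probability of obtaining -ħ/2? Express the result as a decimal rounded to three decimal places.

0.308

|-y⟩ = (|↑⟩ - i|↓⟩)/√2, so ⟨-y|ψ⟩ = (4) / (√2·√26).
P = |4|² / 52 = 16/52.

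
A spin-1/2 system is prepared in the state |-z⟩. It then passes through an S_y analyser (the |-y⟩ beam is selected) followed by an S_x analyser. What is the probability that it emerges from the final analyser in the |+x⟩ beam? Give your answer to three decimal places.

First analyser (S_y): from |-z⟩, P(|-y⟩) = 1/2.
After stage 1 the state is |-y⟩; P(|+x⟩) = |⟨+x|-y⟩|² = 1/2.
Joint probability = 1/2 × 1/2 = 0.250.

0.250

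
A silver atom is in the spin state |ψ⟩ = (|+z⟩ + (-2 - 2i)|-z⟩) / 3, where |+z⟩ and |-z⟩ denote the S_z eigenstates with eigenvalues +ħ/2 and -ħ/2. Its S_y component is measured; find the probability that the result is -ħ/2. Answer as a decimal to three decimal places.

|-y⟩ = (|+z⟩ - i|-z⟩)/√2, so ⟨-y|ψ⟩ = (3 - 2i) / (√2·3).
P = |3 - 2i|² / 18 = 13/18.

0.722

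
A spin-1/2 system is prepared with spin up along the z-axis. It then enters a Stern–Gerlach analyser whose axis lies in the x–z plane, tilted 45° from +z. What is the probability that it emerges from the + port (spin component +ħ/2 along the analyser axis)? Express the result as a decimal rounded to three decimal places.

For spin-½, the probability of finding spin-up along an axis at angle θ to the initial spin direction is cos²(θ/2); spin-down is sin²(θ/2).
θ = 45°, so P = cos²(22.5°) ≈ 0.854.

0.854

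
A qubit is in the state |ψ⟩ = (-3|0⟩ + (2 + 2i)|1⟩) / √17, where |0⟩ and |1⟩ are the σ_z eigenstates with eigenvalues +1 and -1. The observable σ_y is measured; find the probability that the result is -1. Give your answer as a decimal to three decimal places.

0.853

|-y⟩ = (|0⟩ - i|1⟩)/√2, so ⟨-y|ψ⟩ = (-5 + 2i) / (√2·√17).
P = |-5 + 2i|² / 34 = 29/34.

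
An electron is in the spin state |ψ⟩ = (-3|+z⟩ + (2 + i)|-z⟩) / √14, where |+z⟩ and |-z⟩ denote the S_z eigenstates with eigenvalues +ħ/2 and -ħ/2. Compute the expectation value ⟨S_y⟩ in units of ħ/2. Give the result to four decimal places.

⟨σ_y⟩ = 2 Im(a* b)/(|a|²+|b|²) with a = -3, b = (2 + i).
a* b = (-6 - 3i), so ⟨σ_y⟩ = -6/14.
⟨S_y⟩ = (ħ/2)·⟨σ_y⟩.

-0.4286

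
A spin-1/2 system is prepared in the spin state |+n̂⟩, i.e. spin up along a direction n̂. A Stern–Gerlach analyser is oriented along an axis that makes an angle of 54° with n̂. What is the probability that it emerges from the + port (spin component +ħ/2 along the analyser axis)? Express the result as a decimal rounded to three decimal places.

0.794

For spin-½, the probability of finding spin-up along an axis at angle θ to the initial spin direction is cos²(θ/2); spin-down is sin²(θ/2).
θ = 54°, so P = cos²(27°) ≈ 0.794.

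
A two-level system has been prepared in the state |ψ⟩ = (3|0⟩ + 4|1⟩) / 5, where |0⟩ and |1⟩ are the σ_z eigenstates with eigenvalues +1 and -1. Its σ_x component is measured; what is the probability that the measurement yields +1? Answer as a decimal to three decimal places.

|+x⟩ = (|0⟩ + |1⟩)/√2, so ⟨+x|ψ⟩ = (7) / (√2·5).
P = |7|² / 50 = 49/50.

0.980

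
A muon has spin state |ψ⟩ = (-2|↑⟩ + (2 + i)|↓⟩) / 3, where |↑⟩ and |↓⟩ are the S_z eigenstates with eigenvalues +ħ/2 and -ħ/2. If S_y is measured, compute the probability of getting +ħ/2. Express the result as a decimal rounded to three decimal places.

|+y⟩ = (|↑⟩ + i|↓⟩)/√2, so ⟨+y|ψ⟩ = (-1 - 2i) / (√2·3).
P = |-1 - 2i|² / 18 = 5/18.

0.278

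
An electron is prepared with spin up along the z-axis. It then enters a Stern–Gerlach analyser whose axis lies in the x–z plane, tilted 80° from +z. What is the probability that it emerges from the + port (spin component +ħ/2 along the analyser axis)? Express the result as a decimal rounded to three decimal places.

For spin-½, the probability of finding spin-up along an axis at angle θ to the initial spin direction is cos²(θ/2); spin-down is sin²(θ/2).
θ = 80°, so P = cos²(40°) ≈ 0.587.

0.587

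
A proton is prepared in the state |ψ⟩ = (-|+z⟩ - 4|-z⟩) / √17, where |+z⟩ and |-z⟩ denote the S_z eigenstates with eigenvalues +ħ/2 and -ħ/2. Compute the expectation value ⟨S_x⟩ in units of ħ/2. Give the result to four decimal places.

0.4706

⟨σ_x⟩ = 2 Re(a* b)/(|a|²+|b|²) with a = -1, b = -4.
a* b = 4, so ⟨σ_x⟩ = 8/17.
⟨S_x⟩ = (ħ/2)·⟨σ_x⟩.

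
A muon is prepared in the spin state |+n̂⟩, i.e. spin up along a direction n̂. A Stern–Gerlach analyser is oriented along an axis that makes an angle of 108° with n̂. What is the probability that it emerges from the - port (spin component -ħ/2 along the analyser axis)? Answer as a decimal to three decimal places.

0.655

For spin-½, the probability of finding spin-up along an axis at angle θ to the initial spin direction is cos²(θ/2); spin-down is sin²(θ/2).
θ = 108°, so P = sin²(54°) ≈ 0.655.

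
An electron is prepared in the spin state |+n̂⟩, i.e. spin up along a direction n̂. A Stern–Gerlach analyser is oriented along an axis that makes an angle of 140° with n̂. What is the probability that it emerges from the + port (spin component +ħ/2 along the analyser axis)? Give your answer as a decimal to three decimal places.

0.117

For spin-½, the probability of finding spin-up along an axis at angle θ to the initial spin direction is cos²(θ/2); spin-down is sin²(θ/2).
θ = 140°, so P = cos²(70°) ≈ 0.117.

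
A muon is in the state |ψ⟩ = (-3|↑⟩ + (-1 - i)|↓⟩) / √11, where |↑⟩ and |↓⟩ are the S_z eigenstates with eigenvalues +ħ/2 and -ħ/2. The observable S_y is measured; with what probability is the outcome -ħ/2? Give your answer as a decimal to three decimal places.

0.227

|-y⟩ = (|↑⟩ - i|↓⟩)/√2, so ⟨-y|ψ⟩ = (-2 - i) / (√2·√11).
P = |-2 - i|² / 22 = 5/22.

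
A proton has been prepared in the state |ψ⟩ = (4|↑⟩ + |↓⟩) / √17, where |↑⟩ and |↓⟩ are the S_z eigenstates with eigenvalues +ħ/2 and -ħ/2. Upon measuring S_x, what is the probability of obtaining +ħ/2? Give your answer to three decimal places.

0.735

|+x⟩ = (|↑⟩ + |↓⟩)/√2, so ⟨+x|ψ⟩ = (5) / (√2·√17).
P = |5|² / 34 = 25/34.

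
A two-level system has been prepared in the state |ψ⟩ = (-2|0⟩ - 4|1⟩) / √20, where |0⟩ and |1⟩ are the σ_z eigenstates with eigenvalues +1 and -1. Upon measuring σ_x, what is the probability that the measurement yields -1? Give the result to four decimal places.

0.1000

|-x⟩ = (|0⟩ - |1⟩)/√2, so ⟨-x|ψ⟩ = (2) / (√2·√20).
P = |2|² / 40 = 4/40.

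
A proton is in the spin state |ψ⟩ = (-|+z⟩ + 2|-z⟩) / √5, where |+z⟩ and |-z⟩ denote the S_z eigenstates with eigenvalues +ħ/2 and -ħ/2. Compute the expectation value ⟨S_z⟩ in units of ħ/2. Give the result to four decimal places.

-0.6000

⟨σ_z⟩ = |a|² - |b|² divided by |a|²+|b|², with a, b the |+z⟩, |-z⟩ amplitudes.
= (1 - 4)/5 = -3/5.
⟨S_z⟩ = (ħ/2)·⟨σ_z⟩.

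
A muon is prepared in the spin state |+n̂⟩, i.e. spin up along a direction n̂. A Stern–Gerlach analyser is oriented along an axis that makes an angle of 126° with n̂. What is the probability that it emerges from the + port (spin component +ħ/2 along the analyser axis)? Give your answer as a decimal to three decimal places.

For spin-½, the probability of finding spin-up along an axis at angle θ to the initial spin direction is cos²(θ/2); spin-down is sin²(θ/2).
θ = 126°, so P = cos²(63°) ≈ 0.206.

0.206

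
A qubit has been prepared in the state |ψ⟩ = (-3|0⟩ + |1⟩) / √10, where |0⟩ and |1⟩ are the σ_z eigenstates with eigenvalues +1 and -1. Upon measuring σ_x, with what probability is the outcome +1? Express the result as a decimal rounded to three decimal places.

0.200

|+x⟩ = (|0⟩ + |1⟩)/√2, so ⟨+x|ψ⟩ = (-2) / (√2·√10).
P = |-2|² / 20 = 4/20.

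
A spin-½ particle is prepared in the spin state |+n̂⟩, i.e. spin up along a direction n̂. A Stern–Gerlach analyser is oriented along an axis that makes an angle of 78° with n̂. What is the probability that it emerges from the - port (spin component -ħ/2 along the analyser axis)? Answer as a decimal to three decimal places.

0.396

For spin-½, the probability of finding spin-up along an axis at angle θ to the initial spin direction is cos²(θ/2); spin-down is sin²(θ/2).
θ = 78°, so P = sin²(39°) ≈ 0.396.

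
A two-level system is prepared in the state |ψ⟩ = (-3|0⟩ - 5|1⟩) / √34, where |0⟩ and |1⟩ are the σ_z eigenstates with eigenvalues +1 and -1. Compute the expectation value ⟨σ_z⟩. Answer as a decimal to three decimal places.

⟨σ_z⟩ = |a|² - |b|² divided by |a|²+|b|², with a, b the |0⟩, |1⟩ amplitudes.
= (9 - 25)/34 = -16/34.

-0.471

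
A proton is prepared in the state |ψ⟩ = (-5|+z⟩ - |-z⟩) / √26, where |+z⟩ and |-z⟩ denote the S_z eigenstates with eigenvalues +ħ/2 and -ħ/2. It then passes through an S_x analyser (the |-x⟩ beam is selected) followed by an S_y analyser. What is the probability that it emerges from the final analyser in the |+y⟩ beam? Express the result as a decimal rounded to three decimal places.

First analyser (S_x): P(|-x⟩) = |⟨-x|ψ⟩|² = 16/52.
After stage 1 the state is |-x⟩; P(|+y⟩) = |⟨+y|-x⟩|² = 1/2.
Joint probability = 16/52 × 1/2 = 0.154.

0.154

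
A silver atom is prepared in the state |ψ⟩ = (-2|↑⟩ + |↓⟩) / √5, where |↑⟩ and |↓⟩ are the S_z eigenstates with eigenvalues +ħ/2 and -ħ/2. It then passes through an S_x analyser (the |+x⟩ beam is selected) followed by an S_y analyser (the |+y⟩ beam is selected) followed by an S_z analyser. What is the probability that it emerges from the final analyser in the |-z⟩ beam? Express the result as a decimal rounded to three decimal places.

First analyser (S_x): P(|+x⟩) = |⟨+x|ψ⟩|² = 1/10.
After stage 1 the state is |+x⟩; P(|+y⟩) = |⟨+y|+x⟩|² = 1/2.
After stage 2 the state is |+y⟩; P(|-z⟩) = |⟨-z|+y⟩|² = 1/2.
Joint probability = 1/10 × 1/2 × 1/2 = 0.025.

0.025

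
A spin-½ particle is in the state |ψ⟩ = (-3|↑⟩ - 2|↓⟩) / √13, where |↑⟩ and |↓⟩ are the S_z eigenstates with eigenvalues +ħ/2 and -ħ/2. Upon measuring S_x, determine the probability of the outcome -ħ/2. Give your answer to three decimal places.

0.038

|-x⟩ = (|↑⟩ - |↓⟩)/√2, so ⟨-x|ψ⟩ = (-1) / (√2·√13).
P = |-1|² / 26 = 1/26.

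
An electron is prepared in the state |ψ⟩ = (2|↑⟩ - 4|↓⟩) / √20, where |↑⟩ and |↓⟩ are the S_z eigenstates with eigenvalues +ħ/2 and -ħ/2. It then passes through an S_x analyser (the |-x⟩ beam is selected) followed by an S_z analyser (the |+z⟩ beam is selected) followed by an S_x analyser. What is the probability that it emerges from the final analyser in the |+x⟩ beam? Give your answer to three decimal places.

First analyser (S_x): P(|-x⟩) = |⟨-x|ψ⟩|² = 36/40.
After stage 1 the state is |-x⟩; P(|+z⟩) = |⟨+z|-x⟩|² = 1/2.
After stage 2 the state is |+z⟩; P(|+x⟩) = |⟨+x|+z⟩|² = 1/2.
Joint probability = 36/40 × 1/2 × 1/2 = 0.225.

0.225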